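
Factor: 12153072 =2^4*3^1*47^1*5387^1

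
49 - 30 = 19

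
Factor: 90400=2^5*5^2*113^1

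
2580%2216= 364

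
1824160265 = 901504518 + 922655747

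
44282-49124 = -4842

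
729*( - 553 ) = -403137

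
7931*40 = 317240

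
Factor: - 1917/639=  - 3 =- 3^1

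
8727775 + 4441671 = 13169446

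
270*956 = 258120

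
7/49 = 1/7=0.14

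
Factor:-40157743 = -43^1*103^1*9067^1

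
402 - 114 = 288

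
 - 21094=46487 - 67581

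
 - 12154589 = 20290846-32445435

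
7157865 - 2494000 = 4663865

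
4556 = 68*67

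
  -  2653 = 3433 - 6086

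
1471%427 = 190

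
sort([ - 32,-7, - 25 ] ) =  [ - 32, - 25, - 7] 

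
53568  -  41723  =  11845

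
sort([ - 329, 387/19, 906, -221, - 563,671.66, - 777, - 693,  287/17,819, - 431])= [ - 777, - 693, - 563, - 431,  -  329 , - 221, 287/17 , 387/19,671.66,819,906 ]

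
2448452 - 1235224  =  1213228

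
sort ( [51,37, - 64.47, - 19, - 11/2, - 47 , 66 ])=[ - 64.47,-47, - 19, - 11/2, 37, 51, 66 ] 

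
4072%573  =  61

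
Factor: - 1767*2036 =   -  3597612 = - 2^2*3^1*19^1*31^1*509^1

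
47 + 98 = 145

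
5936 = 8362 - 2426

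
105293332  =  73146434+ 32146898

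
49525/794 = 62 + 297/794=   62.37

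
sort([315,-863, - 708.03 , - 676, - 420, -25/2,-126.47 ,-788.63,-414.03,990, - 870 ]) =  [-870 , - 863,-788.63, - 708.03, - 676, - 420 , - 414.03,-126.47,-25/2,315,990]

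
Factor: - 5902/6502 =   -  2951/3251 = -13^1*227^1*3251^(  -  1 )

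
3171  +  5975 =9146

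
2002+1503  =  3505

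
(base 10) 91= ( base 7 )160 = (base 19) 4F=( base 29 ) 34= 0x5b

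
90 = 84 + 6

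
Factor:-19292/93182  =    -  9646/46591 = - 2^1*7^1*13^1*53^1 * 46591^(-1)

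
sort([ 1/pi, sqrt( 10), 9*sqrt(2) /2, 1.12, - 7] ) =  [ - 7, 1/pi, 1.12, sqrt(10 ),9 * sqrt( 2)/2]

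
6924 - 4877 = 2047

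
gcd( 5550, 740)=370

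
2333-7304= - 4971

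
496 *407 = 201872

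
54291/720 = 18097/240= 75.40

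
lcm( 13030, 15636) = 78180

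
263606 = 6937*38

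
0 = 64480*0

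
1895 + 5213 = 7108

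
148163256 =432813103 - 284649847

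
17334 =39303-21969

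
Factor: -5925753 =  - 3^2*658417^1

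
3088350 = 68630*45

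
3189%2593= 596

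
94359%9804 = 6123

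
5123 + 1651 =6774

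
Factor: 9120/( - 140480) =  - 2^( - 1 )*3^1*19^1*439^( - 1 ) = - 57/878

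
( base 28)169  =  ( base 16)3C1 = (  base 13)58C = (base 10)961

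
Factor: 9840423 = 3^1*19^1 *31^1*5569^1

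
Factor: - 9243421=  -  11^1* 97^1 *8663^1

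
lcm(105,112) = 1680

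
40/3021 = 40/3021= 0.01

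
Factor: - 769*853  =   - 769^1 * 853^1 = - 655957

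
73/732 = 73/732 = 0.10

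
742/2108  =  371/1054 = 0.35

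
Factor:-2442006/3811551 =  - 814002/1270517 = - 2^1*3^1*7^1*557^( - 1) * 2281^( - 1)*19381^1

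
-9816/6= -1636 = - 1636.00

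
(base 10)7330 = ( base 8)16242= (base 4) 1302202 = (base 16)1CA2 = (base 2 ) 1110010100010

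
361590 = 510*709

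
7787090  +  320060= 8107150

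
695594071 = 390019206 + 305574865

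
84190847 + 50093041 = 134283888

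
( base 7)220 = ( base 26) 48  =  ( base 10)112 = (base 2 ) 1110000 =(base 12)94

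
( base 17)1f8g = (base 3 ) 110220011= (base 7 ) 36256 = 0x24b8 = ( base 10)9400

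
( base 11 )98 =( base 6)255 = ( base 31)3e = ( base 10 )107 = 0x6B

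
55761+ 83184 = 138945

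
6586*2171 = 14298206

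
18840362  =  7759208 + 11081154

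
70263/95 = 739 + 58/95  =  739.61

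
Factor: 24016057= 13^1*19^1*  97231^1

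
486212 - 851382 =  - 365170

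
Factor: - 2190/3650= - 3^1*  5^ (  -  1 )=-3/5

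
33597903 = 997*33699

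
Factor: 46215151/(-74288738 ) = -2^(-1 )*617^1*5417^( - 1) * 6857^( - 1)*74903^1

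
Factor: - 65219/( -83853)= 7/9 = 3^(- 2)*7^1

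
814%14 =2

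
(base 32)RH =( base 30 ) TB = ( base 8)1561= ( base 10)881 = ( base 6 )4025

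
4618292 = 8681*532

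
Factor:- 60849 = -3^2*6761^1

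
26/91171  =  26/91171 =0.00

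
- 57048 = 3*( -19016 )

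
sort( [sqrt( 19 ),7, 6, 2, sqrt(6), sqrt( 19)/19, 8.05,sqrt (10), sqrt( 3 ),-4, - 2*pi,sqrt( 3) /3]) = [ - 2 * pi,-4, sqrt (19)/19,sqrt( 3) /3 , sqrt( 3 ), 2,sqrt( 6),sqrt(10 ),  sqrt( 19 ), 6,7,8.05 ] 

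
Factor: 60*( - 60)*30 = - 108000 = - 2^5*3^3*5^3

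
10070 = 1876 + 8194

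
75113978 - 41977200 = 33136778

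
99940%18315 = 8365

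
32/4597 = 32/4597 = 0.01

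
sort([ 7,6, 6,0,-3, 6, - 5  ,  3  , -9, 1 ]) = [ - 9, - 5, - 3,0, 1, 3,6,6,6,  7] 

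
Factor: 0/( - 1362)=0 = 0^1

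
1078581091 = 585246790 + 493334301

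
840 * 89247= 74967480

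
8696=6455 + 2241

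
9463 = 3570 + 5893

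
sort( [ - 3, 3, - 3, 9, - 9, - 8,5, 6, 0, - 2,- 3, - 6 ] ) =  [-9,-8,  -  6, - 3,-3,  -  3, - 2,  0,  3 , 5,6, 9]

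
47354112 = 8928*5304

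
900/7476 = 75/623 = 0.12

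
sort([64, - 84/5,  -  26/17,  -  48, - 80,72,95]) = [-80, - 48, - 84/5,- 26/17, 64,72,95] 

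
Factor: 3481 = 59^2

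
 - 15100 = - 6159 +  - 8941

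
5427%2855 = 2572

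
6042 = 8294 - 2252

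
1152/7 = 1152/7 = 164.57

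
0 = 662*0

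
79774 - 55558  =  24216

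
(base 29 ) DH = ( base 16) 18a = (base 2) 110001010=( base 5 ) 3034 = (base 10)394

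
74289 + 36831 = 111120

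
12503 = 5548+6955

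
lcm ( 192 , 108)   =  1728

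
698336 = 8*87292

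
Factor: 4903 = 4903^1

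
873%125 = 123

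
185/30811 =185/30811= 0.01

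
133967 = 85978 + 47989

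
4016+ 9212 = 13228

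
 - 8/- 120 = 1/15 = 0.07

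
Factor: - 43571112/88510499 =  - 2^3*3^1*7^( - 1 )*11^( -1 ) * 13^1*359^1*389^1*1149487^(- 1 ) 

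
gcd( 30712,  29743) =1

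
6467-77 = 6390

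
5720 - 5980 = - 260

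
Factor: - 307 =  - 307^1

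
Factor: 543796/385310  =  374/265 = 2^1 * 5^(-1) * 11^1*17^1 * 53^ ( - 1)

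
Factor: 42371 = 7^1*6053^1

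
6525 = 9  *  725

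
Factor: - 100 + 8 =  - 2^2 * 23^1 = - 92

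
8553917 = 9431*907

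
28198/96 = 293 + 35/48= 293.73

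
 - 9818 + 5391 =-4427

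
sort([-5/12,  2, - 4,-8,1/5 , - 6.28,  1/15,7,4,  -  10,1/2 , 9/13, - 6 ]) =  [ - 10,-8, - 6.28 , - 6  , - 4,  -  5/12,  1/15, 1/5,1/2,9/13,2, 4,7]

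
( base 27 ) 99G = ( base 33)68m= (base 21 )f9g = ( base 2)1101010100100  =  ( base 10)6820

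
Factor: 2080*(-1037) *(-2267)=2^5*5^1 * 13^1*17^1*61^1*2267^1= 4889828320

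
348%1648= 348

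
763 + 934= 1697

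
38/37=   1 + 1/37 = 1.03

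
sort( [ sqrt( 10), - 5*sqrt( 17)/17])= [ - 5 * sqrt(17)/17, sqrt(10) ]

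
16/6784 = 1/424=0.00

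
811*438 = 355218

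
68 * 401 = 27268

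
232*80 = 18560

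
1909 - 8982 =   -  7073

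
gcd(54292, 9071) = 1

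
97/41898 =97/41898 = 0.00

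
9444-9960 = - 516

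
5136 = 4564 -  - 572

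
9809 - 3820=5989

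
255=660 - 405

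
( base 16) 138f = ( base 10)5007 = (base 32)4sf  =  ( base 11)3842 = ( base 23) 9AG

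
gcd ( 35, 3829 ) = 7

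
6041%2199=1643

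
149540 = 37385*4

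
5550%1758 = 276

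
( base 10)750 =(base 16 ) 2EE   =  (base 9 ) 1023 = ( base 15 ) 350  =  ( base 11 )622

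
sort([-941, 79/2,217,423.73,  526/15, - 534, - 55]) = [ - 941, -534, - 55,526/15,79/2, 217,423.73 ] 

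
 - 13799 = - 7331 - 6468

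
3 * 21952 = 65856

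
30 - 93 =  -63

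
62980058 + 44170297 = 107150355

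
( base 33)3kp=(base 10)3952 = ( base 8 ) 7560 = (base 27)5BA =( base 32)3rg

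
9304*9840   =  91551360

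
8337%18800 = 8337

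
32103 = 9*3567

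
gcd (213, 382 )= 1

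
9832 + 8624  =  18456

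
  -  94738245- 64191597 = -158929842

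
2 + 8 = 10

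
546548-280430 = 266118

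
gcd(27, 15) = 3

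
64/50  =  1 + 7/25=1.28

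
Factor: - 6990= - 2^1*3^1*5^1* 233^1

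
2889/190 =15 + 39/190 =15.21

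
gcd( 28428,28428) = 28428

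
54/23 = 2+8/23  =  2.35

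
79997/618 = 79997/618 = 129.44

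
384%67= 49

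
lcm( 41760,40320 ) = 1169280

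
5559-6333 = - 774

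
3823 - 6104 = -2281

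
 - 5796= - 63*92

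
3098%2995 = 103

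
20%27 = 20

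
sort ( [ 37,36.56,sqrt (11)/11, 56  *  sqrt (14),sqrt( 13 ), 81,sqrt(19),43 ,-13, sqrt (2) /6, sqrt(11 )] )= [-13 , sqrt( 2)/6,  sqrt (11)/11,sqrt(11), sqrt ( 13),sqrt( 19),  36.56,37, 43,81, 56* sqrt(14 )] 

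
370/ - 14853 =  - 1+14483/14853 = - 0.02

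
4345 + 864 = 5209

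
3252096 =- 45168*( - 72 ) 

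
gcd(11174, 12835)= 151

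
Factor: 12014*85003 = 2^1*167^1*509^1*6007^1 = 1021226042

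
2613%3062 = 2613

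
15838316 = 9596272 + 6242044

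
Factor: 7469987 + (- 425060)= 7044927  =  3^1*853^1*2753^1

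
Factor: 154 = 2^1*7^1*11^1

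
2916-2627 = 289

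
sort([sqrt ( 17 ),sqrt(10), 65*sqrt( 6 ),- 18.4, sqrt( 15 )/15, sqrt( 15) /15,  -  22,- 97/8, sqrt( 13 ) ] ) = [ - 22, - 18.4, - 97/8 , sqrt( 15)/15,sqrt( 15) /15,sqrt( 10),sqrt( 13 ), sqrt( 17 ), 65*sqrt( 6 ) ]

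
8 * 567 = 4536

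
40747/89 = 40747/89 = 457.83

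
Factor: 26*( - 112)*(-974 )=2836288 = 2^6*7^1*13^1 *487^1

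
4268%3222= 1046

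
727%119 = 13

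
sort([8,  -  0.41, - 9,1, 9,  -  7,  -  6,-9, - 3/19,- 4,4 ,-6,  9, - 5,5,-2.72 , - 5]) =[ - 9, - 9, - 7, -6,- 6, - 5, - 5, - 4, - 2.72, - 0.41,-3/19,1 , 4,5, 8,9,9]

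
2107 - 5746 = - 3639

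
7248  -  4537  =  2711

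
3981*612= 2436372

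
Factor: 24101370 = 2^1*3^2*5^1 *281^1 *953^1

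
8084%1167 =1082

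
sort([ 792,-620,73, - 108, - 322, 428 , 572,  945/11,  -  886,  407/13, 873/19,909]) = [ - 886 , - 620, - 322, - 108,407/13,873/19, 73,945/11,428,572,792,909 ]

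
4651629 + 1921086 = 6572715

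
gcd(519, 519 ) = 519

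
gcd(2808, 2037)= 3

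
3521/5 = 704 + 1/5=704.20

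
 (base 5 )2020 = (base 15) 125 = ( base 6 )1112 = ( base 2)100000100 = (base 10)260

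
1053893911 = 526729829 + 527164082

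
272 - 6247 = -5975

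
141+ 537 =678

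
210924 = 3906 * 54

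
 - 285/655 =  - 57/131 = - 0.44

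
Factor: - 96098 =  - 2^1*48049^1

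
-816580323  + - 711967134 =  - 1528547457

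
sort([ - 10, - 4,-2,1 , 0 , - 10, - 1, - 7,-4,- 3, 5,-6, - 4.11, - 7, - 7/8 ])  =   [ - 10,-10, -7,-7, - 6, - 4.11, - 4, - 4, - 3, - 2, - 1,-7/8, 0, 1, 5]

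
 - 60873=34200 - 95073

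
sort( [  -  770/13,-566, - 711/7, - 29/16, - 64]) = [ - 566, - 711/7, - 64, - 770/13, - 29/16]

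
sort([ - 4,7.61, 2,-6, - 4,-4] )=[ - 6, - 4, - 4,  -  4,  2,7.61]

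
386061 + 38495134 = 38881195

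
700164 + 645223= 1345387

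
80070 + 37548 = 117618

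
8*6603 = 52824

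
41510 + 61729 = 103239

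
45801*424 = 19419624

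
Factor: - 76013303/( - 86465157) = 3^ (  -  1 )*41^1*181^1*2137^( - 1)*10243^1*13487^( - 1 ) 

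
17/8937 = 17/8937 = 0.00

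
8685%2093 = 313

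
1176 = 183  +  993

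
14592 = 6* 2432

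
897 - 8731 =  - 7834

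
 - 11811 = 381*( - 31) 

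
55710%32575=23135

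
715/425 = 1+58/85 = 1.68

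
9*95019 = 855171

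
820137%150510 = 67587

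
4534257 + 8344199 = 12878456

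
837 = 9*93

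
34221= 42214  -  7993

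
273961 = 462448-188487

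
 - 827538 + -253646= -1081184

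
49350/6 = 8225 = 8225.00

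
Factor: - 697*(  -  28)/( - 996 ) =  - 3^( - 1 )*7^1*17^1*41^1*83^(-1 ) = -4879/249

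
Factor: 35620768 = 2^5 * 1113149^1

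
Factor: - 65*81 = -3^4*  5^1*13^1 = -5265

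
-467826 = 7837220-8305046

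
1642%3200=1642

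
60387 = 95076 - 34689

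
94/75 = 94/75 = 1.25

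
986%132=62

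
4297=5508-1211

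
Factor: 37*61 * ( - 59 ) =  - 133163 = - 37^1*59^1 * 61^1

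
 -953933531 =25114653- 979048184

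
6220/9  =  6220/9=691.11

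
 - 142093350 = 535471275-677564625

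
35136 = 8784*4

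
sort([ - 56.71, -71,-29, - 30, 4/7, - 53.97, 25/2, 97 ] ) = [ - 71, - 56.71, - 53.97, - 30, -29,  4/7, 25/2, 97 ] 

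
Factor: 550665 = 3^3*5^1*4079^1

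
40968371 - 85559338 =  - 44590967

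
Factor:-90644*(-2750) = 2^3*5^3*11^1*17^1*31^1*43^1 = 249271000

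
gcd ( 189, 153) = 9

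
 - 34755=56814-91569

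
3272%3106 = 166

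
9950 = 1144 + 8806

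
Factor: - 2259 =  -3^2*251^1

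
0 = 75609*0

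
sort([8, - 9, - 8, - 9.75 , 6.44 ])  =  [-9.75, - 9, - 8, 6.44,8]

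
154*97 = 14938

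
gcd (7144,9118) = 94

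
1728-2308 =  - 580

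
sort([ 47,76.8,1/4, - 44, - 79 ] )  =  [-79,-44,1/4, 47,76.8]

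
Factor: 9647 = 11^1*877^1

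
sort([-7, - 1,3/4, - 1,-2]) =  [-7,-2,-1, - 1, 3/4 ] 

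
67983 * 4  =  271932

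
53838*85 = 4576230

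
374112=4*93528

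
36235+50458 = 86693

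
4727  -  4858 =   -  131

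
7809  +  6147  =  13956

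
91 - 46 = 45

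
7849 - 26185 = -18336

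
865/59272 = 865/59272 = 0.01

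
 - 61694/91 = -678+4/91 = - 677.96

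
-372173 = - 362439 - 9734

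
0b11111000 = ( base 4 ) 3320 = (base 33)7H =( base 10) 248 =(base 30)88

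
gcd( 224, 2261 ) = 7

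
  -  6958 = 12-6970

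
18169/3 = 18169/3 = 6056.33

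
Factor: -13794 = -2^1*3^1*11^2*19^1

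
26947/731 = 36 + 631/731 = 36.86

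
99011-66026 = 32985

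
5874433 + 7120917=12995350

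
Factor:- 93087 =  - 3^2 * 10343^1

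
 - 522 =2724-3246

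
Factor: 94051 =163^1 * 577^1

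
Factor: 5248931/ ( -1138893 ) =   -  3^(-1) *7^( - 1)*37^1*193^( - 1)  *281^( - 1)*141863^1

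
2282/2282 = 1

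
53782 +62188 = 115970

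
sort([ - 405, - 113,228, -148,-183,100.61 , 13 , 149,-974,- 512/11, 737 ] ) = [ - 974, - 405, - 183, - 148,-113 ,- 512/11, 13, 100.61 , 149, 228  ,  737 ] 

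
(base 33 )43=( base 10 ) 135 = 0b10000111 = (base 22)63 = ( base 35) 3u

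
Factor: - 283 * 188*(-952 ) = 2^5*7^1*17^1 * 47^1 * 283^1 = 50650208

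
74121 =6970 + 67151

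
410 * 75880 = 31110800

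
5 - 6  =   - 1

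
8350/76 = 4175/38 =109.87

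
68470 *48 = 3286560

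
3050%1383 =284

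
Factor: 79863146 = 2^1 * 11^2*523^1*631^1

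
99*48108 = 4762692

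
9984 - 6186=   3798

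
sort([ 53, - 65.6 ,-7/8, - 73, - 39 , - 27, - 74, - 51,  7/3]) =[ -74 , - 73, - 65.6,- 51,  -  39, - 27, - 7/8,7/3,53 ]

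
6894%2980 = 934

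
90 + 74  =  164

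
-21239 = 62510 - 83749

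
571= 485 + 86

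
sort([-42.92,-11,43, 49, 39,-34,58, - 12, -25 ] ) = [ - 42.92, - 34, - 25, - 12, - 11,  39, 43, 49, 58]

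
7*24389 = 170723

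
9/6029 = 9/6029= 0.00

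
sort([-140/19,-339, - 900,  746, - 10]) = [-900, - 339,- 10 , - 140/19 , 746 ] 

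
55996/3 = 18665 + 1/3 = 18665.33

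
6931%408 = 403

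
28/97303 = 28/97303 = 0.00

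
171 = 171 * 1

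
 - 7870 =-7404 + -466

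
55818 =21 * 2658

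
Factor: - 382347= - 3^3*7^2 * 17^2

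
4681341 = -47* ( -99603 ) 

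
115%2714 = 115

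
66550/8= 8318 + 3/4 = 8318.75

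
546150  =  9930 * 55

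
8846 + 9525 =18371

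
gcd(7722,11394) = 54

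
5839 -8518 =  - 2679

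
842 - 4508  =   - 3666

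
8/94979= 8/94979  =  0.00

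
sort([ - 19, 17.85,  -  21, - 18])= [ - 21, - 19, - 18, 17.85] 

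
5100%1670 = 90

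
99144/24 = 4131=4131.00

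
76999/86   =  76999/86= 895.34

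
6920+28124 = 35044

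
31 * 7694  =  238514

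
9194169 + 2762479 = 11956648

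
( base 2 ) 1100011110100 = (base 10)6388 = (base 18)11CG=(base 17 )151d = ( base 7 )24424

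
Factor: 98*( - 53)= - 2^1*7^2 * 53^1 = - 5194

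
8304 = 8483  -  179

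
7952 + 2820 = 10772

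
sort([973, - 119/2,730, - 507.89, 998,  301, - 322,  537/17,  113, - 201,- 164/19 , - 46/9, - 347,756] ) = [  -  507.89, - 347,  -  322  , - 201,-119/2, - 164/19, - 46/9,537/17, 113, 301,730, 756,973,998]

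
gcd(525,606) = 3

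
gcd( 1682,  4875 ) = 1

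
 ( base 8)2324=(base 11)a24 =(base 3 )1200210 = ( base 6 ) 5420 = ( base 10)1236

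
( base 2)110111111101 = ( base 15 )10DB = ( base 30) 3tb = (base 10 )3581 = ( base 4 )313331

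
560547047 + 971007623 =1531554670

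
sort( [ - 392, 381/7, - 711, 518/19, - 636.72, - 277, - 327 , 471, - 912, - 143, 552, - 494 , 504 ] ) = [ - 912,-711, - 636.72, - 494, - 392, - 327,  -  277, - 143, 518/19, 381/7, 471,504 , 552 ]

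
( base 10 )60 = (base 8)74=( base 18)36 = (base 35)1p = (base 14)44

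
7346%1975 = 1421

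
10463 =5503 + 4960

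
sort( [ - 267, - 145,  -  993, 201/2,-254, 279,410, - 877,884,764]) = [ - 993,-877, - 267, - 254,  -  145,201/2,279,410, 764,884]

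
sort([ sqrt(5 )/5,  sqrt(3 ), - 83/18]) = [ -83/18, sqrt( 5 )/5, sqrt(3) ]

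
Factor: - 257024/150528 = -3^(-1 )*7^(- 2)*251^1 = - 251/147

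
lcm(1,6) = 6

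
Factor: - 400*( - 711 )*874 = 2^5*3^2*5^2*19^1 * 23^1*79^1 = 248565600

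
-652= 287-939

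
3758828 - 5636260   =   - 1877432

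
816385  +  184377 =1000762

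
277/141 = 1+136/141 = 1.96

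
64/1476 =16/369 = 0.04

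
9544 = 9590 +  - 46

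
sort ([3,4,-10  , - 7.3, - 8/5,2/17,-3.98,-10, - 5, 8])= [ - 10, - 10, - 7.3, - 5,-3.98,  -  8/5,2/17,3,4,8 ] 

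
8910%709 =402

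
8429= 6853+1576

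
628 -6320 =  - 5692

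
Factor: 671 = 11^1 * 61^1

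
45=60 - 15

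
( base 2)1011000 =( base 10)88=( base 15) 5d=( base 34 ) 2k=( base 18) 4g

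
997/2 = 498 + 1/2= 498.50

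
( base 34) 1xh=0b100011110111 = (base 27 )340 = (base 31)2C1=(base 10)2295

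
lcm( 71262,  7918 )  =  71262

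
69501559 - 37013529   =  32488030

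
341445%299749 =41696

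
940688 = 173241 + 767447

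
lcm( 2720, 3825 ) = 122400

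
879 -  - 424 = 1303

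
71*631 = 44801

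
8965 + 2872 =11837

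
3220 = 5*644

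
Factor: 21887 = 43^1*509^1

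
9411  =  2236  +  7175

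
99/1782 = 1/18 = 0.06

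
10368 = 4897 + 5471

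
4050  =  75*54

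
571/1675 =571/1675 = 0.34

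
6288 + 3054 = 9342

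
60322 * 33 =1990626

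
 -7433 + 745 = - 6688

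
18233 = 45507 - 27274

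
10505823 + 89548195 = 100054018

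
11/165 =1/15= 0.07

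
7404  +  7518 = 14922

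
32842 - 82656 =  - 49814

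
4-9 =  - 5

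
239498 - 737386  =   - 497888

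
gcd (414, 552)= 138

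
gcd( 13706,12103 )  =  7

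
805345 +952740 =1758085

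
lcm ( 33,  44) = 132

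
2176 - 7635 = - 5459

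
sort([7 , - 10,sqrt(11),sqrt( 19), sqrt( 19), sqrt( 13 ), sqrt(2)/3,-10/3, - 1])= [ - 10, - 10/3 , - 1, sqrt( 2) /3  ,  sqrt(11), sqrt(13 ), sqrt( 19), sqrt(19),7]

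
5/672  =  5/672 = 0.01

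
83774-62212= 21562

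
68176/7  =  68176/7  =  9739.43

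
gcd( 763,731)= 1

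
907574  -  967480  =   - 59906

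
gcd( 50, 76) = 2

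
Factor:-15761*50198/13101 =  - 791170678/13101= - 2^1*3^( - 1)*11^ ( - 1)*19^1*397^( - 1)*1321^1 * 15761^1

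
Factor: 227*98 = 22246 = 2^1*7^2*227^1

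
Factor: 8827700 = 2^2*5^2* 7^1 * 12611^1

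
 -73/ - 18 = 4+1/18 = 4.06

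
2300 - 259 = 2041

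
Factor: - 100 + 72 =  -28 = -2^2*7^1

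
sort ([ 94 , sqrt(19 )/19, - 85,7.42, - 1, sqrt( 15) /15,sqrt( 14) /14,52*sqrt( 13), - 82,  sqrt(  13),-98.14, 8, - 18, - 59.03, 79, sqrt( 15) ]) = [ - 98.14,-85,  -  82, - 59.03, - 18 , - 1, sqrt( 19 ) /19,sqrt( 15 ) /15, sqrt ( 14 ) /14,sqrt(13),  sqrt( 15),7.42, 8, 79, 94, 52 * sqrt( 13) ]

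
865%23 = 14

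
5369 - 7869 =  - 2500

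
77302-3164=74138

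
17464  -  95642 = -78178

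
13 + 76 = 89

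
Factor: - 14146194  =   - 2^1*3^1*59^1* 89^1*449^1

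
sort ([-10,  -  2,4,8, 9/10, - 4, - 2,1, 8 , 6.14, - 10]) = [ - 10,  -  10, - 4,-2, - 2, 9/10, 1, 4 , 6.14, 8,  8 ] 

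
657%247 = 163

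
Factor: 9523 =89^1 * 107^1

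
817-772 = 45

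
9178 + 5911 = 15089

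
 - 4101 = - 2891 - 1210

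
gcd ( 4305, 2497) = 1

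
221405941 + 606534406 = 827940347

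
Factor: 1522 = 2^1*761^1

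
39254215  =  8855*4433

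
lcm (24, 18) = 72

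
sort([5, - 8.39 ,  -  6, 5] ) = [ - 8.39, - 6,5,5 ]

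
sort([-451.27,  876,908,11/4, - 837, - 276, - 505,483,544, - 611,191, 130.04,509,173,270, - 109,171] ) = [ - 837, - 611, - 505, - 451.27,  -  276,- 109 , 11/4, 130.04,171,173, 191, 270,483,509,544, 876,908]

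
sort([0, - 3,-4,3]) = [ - 4 ,-3  ,  0,  3 ] 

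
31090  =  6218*5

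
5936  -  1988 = 3948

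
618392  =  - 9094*( - 68 )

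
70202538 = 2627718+67574820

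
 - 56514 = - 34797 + - 21717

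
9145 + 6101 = 15246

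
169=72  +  97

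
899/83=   10 + 69/83=10.83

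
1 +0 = 1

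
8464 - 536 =7928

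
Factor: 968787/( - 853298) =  - 2^ ( - 1)*3^3*17^ ( - 1)*53^1*677^1*25097^(-1)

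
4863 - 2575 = 2288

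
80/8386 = 40/4193 = 0.01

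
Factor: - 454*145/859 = -65830/859 = - 2^1*5^1*29^1*227^1*859^ (-1)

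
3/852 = 1/284 = 0.00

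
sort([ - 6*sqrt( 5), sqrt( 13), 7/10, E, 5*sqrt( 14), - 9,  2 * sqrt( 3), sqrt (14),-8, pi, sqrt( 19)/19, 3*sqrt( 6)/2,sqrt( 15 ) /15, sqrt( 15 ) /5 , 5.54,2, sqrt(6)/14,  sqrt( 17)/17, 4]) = [ - 6*sqrt( 5),-9, - 8, sqrt( 6 )/14,sqrt (19)/19 , sqrt( 17)/17, sqrt( 15)/15,7/10,sqrt( 15)/5,2,E, pi,  2*sqrt( 3 ), sqrt( 13), 3*sqrt( 6)/2,sqrt( 14), 4,  5.54, 5*sqrt( 14)]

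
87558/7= 12508 + 2/7=   12508.29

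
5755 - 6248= -493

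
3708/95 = 3708/95 = 39.03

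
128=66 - -62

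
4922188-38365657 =-33443469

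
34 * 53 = 1802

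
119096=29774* 4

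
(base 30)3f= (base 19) 5A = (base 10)105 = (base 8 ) 151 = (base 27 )3o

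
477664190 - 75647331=402016859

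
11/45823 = 11/45823= 0.00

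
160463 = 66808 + 93655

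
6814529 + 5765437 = 12579966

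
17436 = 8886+8550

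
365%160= 45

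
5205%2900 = 2305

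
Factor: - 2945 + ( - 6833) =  -2^1*4889^1 = - 9778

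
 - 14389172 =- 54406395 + 40017223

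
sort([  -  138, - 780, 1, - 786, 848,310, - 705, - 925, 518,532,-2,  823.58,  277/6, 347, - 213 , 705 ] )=[ - 925, - 786, - 780, - 705 , - 213, - 138,-2, 1,277/6,310,347  ,  518 , 532 , 705,823.58,848 ] 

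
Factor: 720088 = 2^3*90011^1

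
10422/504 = 579/28  =  20.68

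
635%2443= 635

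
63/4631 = 63/4631 =0.01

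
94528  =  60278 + 34250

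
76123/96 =76123/96 = 792.95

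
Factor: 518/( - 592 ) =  - 2^( - 3)*7^1 = -7/8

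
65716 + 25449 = 91165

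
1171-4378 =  - 3207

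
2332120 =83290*28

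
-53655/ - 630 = 85+1/6  =  85.17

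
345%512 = 345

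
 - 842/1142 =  - 421/571 = - 0.74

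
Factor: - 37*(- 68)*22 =2^3*11^1 * 17^1*37^1 = 55352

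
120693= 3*40231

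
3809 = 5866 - 2057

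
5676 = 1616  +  4060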